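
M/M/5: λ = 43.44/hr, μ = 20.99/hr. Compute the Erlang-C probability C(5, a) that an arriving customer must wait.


a = λ/μ = 2.0696; ρ = a/5 = 0.4139
P₀ = 0.125116 (from M/M/c formula)
C(c,a) = [a^c/(c!(1−ρ))]·P₀ = [37.96530/(120·0.5861)]·0.125116
= 0.53981·0.125116 = 0.067539

Final: 0.067539


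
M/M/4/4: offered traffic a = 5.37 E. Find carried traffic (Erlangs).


B(4,5.37) = 0.426465 (Erlang-B)
Carried load = a(1 − B) = 5.37·(1 − 0.426465) = 5.37·0.573535 = 3.0799 E

Final: 3.0799 Erlangs


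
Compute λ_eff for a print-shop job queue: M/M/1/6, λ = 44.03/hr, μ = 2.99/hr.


ρ = 14.7258; P_K = (1−ρ)ρ^6/(1−ρ^7) = 0.932092
λ_eff = λ(1 − P_K) = 44.03·(1 − 0.932092) = 44.03·0.067908 = 2.9900 /hr

Final: 2.9900 /hr


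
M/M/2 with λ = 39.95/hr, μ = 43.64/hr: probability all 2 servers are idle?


a = λ/μ = 39.95/43.64 = 0.9154; ρ = a/c = 0.4577
Σ_{k=0}^{1} a^k/k! (terms k=0..1) = 1.00000 + 0.91544 = 1.91544
Tail: a^2/(2!(1−ρ)) = 0.83804/(2·0.5423) = 0.77270
P₀ = 1/(1.91544 + 0.77270) = 1/2.68815 = 0.372003

Final: 0.372003


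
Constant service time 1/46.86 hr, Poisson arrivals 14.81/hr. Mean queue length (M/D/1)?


ρ = 14.81/46.86 = 0.3160
M/D/1: Lq = ρ²/(2(1−ρ)) = 0.09989/(2·0.6840) = 0.07302

Final: 0.07302


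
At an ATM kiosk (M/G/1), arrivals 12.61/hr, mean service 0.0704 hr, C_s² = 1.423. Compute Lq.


ρ = λ·E[S] = 12.61·0.0704 = 0.8877
Lq = ρ²(1+C_s²)/(2(1−ρ)) = 0.7881·(1+1.423)/(2·0.1123)
= 0.7881·2.4230/0.2245 = 8.50529

Final: 8.50529


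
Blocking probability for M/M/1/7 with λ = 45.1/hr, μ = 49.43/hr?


ρ = λ/μ = 45.1/49.43 = 0.9124
P_K = (1−ρ)ρ^K/(1−ρ^(K+1)) = (0.08760·0.526383)/(1 − 0.480272)
= 0.046110/0.519728 = 0.088720

Final: 0.088720


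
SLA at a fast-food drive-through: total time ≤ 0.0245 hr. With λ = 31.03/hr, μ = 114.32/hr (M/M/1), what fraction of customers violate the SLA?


W ~ Exponential(μ−λ) for M/M/1.
μ − λ = 114.32 − 31.03 = 83.2900
P(W > t) = e^{−(μ−λ)t} = e^{−2.0406} = 0.129950

Final: 0.129950


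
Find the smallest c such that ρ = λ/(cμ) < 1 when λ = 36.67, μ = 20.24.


Stability requires cμ > λ ⇔ c > λ/μ.
λ/μ = 36.67/20.24 = 1.8118
Minimum integer c = ⌊1.8118⌋ + 1 = 2
Check: 2·20.24 = 40.48 > 36.67, while 1·20.24 = 20.24 ≤ 36.67

Final: 2 servers


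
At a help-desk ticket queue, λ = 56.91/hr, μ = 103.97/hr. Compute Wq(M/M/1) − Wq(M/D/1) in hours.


ρ = 56.91/103.97 = 0.5474
Wq(M/M/1) = ρ/(μ−λ) = 0.5474/47.06 = 0.01163 hr
Wq(M/D/1) = ρ/(2(μ−λ)) = 0.005816 hr
Savings = 0.01163 − 0.005816 = 0.005816 hr

Final: 0.005816 hr


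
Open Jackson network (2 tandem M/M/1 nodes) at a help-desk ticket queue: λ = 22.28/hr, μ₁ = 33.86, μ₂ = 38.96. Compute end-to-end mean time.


Each node sees arrival rate λ = 22.28/hr (tandem ⇒ throughput preserved).
W₁ = 1/(μ₁−λ) = 1/(33.86−22.28) = 0.08636 hr
W₂ = 1/(μ₂−λ) = 1/(38.96−22.28) = 0.05995 hr
W_total = W₁ + W₂ = 0.08636 + 0.05995 = 0.14631 hr

Final: 0.14631 hr


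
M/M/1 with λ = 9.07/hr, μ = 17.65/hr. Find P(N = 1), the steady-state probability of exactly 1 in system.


ρ = 9.07/17.65 = 0.5139
P_n = (1−ρ)·ρ^n = (1 − 0.5139)·0.5139^1 = 0.4861·0.513881 = 0.249807

Final: 0.249807


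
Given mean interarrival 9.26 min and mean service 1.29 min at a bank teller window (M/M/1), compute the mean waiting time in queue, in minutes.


λ = 60/9.26 = 6.4795 /hr
μ = 60/1.29 = 46.5116 /hr
ρ = λ/μ = 6.4795/46.5116 = 0.1393
Wq = ρ/(μ−λ) = 0.1393/(46.5116−6.4795) = 0.003480 hr
In minutes: 0.003480·60 = 0.2088 min

Final: 0.2088 min


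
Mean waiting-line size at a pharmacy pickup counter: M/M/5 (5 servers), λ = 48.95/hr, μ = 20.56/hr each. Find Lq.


a = λ/μ = 2.3808; ρ = a/5 = 0.4762
P₀ = 0.090744
Lq = P₀·a^c·ρ / (c!·(1−ρ)²) = 0.090744·76.49762·0.4762/(120·0.27440)
= 0.10038

Final: 0.10038


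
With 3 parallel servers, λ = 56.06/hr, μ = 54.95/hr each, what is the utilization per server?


ρ = λ/(cμ) = 56.06/(3·54.95) = 56.06/164.85 = 0.3401

Final: 0.3401


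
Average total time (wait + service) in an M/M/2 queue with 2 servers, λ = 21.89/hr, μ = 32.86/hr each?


a = 0.6662; ρ = 0.3331; P₀ = 0.500285
Lq = P₀·a^c·ρ/(c!(1−ρ)²) = 0.08313
Wq = Lq/λ = 0.08313/21.89 = 0.003798 hr
W = Wq + 1/μ = 0.003798 + 0.03043 = 0.03423 hr

Final: 0.03423 hr


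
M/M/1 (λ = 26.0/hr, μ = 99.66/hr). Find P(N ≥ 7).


ρ = 26.0/99.66 = 0.2609
P(N ≥ n) = ρ^n = 0.2609^7 = 0.00008226

Final: 0.00008226


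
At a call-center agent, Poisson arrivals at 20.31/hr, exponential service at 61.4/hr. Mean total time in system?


W = 1/(μ−λ) = 1/(61.4 − 20.31) = 1/41.09 = 0.02434 hr

Final: 0.02434 hr


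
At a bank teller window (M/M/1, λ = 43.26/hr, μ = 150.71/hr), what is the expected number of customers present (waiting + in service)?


ρ = λ/μ = 43.26/150.71 = 0.2870
L = ρ/(1−ρ) = 0.2870/(1 − 0.2870) = 0.2870/0.7130 = 0.4026

Final: 0.4026


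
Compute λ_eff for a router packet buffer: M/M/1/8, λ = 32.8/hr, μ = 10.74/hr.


ρ = 3.0540; P_K = (1−ρ)ρ^8/(1−ρ^9) = 0.672590
λ_eff = λ(1 − P_K) = 32.8·(1 − 0.672590) = 32.8·0.327410 = 10.7390 /hr

Final: 10.7390 /hr


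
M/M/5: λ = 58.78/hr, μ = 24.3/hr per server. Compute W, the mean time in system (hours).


a = 2.4189; ρ = 0.4838; P₀ = 0.087207
Lq = P₀·a^c·ρ/(c!(1−ρ)²) = 0.10927
Wq = Lq/λ = 0.10927/58.78 = 0.001859 hr
W = Wq + 1/μ = 0.001859 + 0.04115 = 0.04301 hr

Final: 0.04301 hr


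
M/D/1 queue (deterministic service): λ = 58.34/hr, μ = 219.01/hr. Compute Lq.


ρ = 58.34/219.01 = 0.2664
M/D/1: Lq = ρ²/(2(1−ρ)) = 0.07096/(2·0.7336) = 0.04836

Final: 0.04836


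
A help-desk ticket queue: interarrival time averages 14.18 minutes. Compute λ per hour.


λ = 1/(interarrival time) in consistent units.
1 hour = 60 min, so λ = 60/14.18 = 4.2313 per hour

Final: 4.2313 /hr


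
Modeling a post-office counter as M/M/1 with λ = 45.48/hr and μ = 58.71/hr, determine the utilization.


ρ = λ/μ = 45.48/58.71 = 0.7747

Final: 0.7747


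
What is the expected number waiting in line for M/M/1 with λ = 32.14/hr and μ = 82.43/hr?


ρ = 32.14/82.43 = 0.3899
Lq = ρ²/(1−ρ) = 0.1520/0.6101 = 0.2492

Final: 0.2492


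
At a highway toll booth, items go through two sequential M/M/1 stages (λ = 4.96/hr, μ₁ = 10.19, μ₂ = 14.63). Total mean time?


Each node sees arrival rate λ = 4.96/hr (tandem ⇒ throughput preserved).
W₁ = 1/(μ₁−λ) = 1/(10.19−4.96) = 0.19120 hr
W₂ = 1/(μ₂−λ) = 1/(14.63−4.96) = 0.10341 hr
W_total = W₁ + W₂ = 0.19120 + 0.10341 = 0.29462 hr

Final: 0.29462 hr


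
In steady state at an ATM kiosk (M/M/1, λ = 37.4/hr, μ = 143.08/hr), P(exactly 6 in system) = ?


ρ = 37.4/143.08 = 0.2614
P_n = (1−ρ)·ρ^n = (1 − 0.2614)·0.2614^6 = 0.7386·0.0003190 = 0.0002356

Final: 0.0002356


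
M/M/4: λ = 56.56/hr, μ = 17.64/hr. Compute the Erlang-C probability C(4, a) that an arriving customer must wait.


a = λ/μ = 3.2063; ρ = a/4 = 0.8016
P₀ = 0.027001 (from M/M/c formula)
C(c,a) = [a^c/(c!(1−ρ))]·P₀ = [105.69228/(24·0.1984)]·0.027001
= 22.19538·0.027001 = 0.599292

Final: 0.599292


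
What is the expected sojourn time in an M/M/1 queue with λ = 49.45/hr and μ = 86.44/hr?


W = 1/(μ−λ) = 1/(86.44 − 49.45) = 1/36.99 = 0.02703 hr

Final: 0.02703 hr


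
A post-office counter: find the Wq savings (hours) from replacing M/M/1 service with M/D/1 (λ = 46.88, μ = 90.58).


ρ = 46.88/90.58 = 0.5176
Wq(M/M/1) = ρ/(μ−λ) = 0.5176/43.70 = 0.01184 hr
Wq(M/D/1) = ρ/(2(μ−λ)) = 0.005922 hr
Savings = 0.01184 − 0.005922 = 0.005922 hr

Final: 0.005922 hr


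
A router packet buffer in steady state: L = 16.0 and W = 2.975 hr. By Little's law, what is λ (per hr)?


λ = L/W = 16.0/2.975 = 5.3782 /hr

Final: 5.3782 /hr


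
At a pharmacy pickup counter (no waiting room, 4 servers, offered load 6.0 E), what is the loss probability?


B(c,a) = (a^c/c!) / Σ_{k=0}^{c} a^k/k!
a^4/4! = 54.000000
Σ terms (k=0..4): 1.00000 + 6.00000 + 18.00000 + 36.00000 + 54.00000 = 115.000000
B = 54.000000/115.000000 = 0.469565

Final: 0.469565


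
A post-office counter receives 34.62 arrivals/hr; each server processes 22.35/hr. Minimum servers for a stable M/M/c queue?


Stability requires cμ > λ ⇔ c > λ/μ.
λ/μ = 34.62/22.35 = 1.5490
Minimum integer c = ⌊1.5490⌋ + 1 = 2
Check: 2·22.35 = 44.70 > 34.62, while 1·22.35 = 22.35 ≤ 34.62

Final: 2 servers


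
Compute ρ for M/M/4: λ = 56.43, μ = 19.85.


ρ = λ/(cμ) = 56.43/(4·19.85) = 56.43/79.40 = 0.7107

Final: 0.7107


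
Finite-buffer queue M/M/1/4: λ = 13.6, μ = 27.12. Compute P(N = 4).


ρ = λ/μ = 13.6/27.12 = 0.5015
P_K = (1−ρ)ρ^K/(1−ρ^(K+1)) = (0.4985·0.063241)/(1 − 0.031714)
= 0.031527/0.968286 = 0.032560

Final: 0.032560


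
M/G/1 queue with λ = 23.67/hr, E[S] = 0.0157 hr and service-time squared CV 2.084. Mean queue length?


ρ = λ·E[S] = 23.67·0.0157 = 0.3716
Lq = ρ²(1+C_s²)/(2(1−ρ)) = 0.1381·(1+2.084)/(2·0.6284)
= 0.1381·3.0840/1.2568 = 0.33889

Final: 0.33889


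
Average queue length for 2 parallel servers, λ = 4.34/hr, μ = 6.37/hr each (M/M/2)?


a = λ/μ = 0.6813; ρ = a/2 = 0.3407
P₀ = 0.491803
Lq = P₀·a^c·ρ / (c!·(1−ρ)²) = 0.491803·0.46420·0.3407/(2·0.43473)
= 0.08945

Final: 0.08945


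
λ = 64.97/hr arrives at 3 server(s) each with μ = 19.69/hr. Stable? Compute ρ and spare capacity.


Total capacity cμ = 3·19.69 = 59.07/hr
ρ = λ/(cμ) = 64.97/59.07 = 1.0999
Stable ⇔ ρ < 1: NO
Spare capacity = cμ − λ = 59.07 − 64.97 = -5.90/hr

Final: ρ = 1.0999; unstable; margin = -5.90/hr


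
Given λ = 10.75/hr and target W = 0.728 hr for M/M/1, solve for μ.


W = 1/(μ−λ) ⇒ μ − λ = 1/W = 1/0.728 = 1.3736
μ = λ + 1/W = 10.75 + 1.3736 = 12.1236 per hr

Final: 12.1236 /hr


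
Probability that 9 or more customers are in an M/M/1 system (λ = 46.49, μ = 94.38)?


ρ = 46.49/94.38 = 0.4926
P(N ≥ n) = ρ^n = 0.4926^9 = 0.001707

Final: 0.001707


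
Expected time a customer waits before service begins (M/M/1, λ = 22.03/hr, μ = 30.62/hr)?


ρ = 22.03/30.62 = 0.7195
Wq = ρ/(μ−λ) = 0.7195/(30.62 − 22.03) = 0.7195/8.59 = 0.08376 hr

Final: 0.08376 hr


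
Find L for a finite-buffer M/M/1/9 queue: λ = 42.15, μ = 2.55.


ρ = 42.15/2.55 = 16.5294
L = ρ[1 − (K+1)ρ^K + Kρ^(K+1)] / [(1−ρ)(1−ρ^(K+1))]
Numerator: 16.5294·(1 − 10·92112079457.494568 + 9·1522558489856.233887) = 211277381033596.312500
Denominator: (-15.5294)·(-1522558489855.233887) = 23644437724810.695312
L = 211277381033596.312500/23644437724810.695312 = 8.9356

Final: 8.9356


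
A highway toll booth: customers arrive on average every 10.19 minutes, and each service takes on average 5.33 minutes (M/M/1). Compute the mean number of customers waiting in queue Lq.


λ = 60/10.19 = 5.8881 /hr
μ = 60/5.33 = 11.2570 /hr
ρ = λ/μ = 5.8881/11.2570 = 0.5231
Lq = ρ²/(1−ρ) = 0.2736/0.4769 = 0.5736

Final: 0.5736


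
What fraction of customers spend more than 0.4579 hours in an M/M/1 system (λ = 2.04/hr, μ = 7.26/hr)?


W ~ Exponential(μ−λ) for M/M/1.
μ − λ = 7.26 − 2.04 = 5.2200
P(W > t) = e^{−(μ−λ)t} = e^{−2.3902} = 0.091608

Final: 0.091608


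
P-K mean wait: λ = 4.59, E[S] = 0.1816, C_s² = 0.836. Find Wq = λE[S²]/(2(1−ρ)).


ρ = λ·E[S] = 4.59·0.1816 = 0.8335
E[S²] = E[S]²(1+C_s²) = 0.1816²·(1+0.836) = 0.060549
Wq = λ·E[S²]/(2(1−ρ)) = 4.59·0.060549/(2·0.1665) = 0.83481 hr

Final: 0.83481 hr


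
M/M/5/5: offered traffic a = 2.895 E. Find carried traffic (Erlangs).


B(5,2.895) = 0.101165 (Erlang-B)
Carried load = a(1 − B) = 2.895·(1 − 0.101165) = 2.895·0.898835 = 2.6021 E

Final: 2.6021 Erlangs


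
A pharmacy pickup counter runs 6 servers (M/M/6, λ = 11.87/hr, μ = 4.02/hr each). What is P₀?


a = λ/μ = 11.87/4.02 = 2.9527; ρ = a/c = 0.4921
Σ_{k=0}^{5} a^k/k! (terms k=0..5) = 1.00000 + 2.95274 + 4.35933 + 4.29065 + 3.16729 + 1.87043 = 17.64043
Tail: a^6/(6!(1−ρ)) = 662.74734/(720·0.5079) = 1.81241
P₀ = 1/(17.64043 + 1.81241) = 1/19.45284 = 0.051406

Final: 0.051406


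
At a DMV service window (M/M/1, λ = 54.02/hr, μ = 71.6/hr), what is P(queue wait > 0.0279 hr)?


ρ = 54.02/71.6 = 0.7545
P(Wq > t) = ρ·e^{−(μ−λ)t} = 0.7545·e^{−0.4905}
= 0.7545·0.612331 = 0.461985

Final: 0.461985


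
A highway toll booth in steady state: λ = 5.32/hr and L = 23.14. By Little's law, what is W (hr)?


W = L/λ = 23.14/5.32 = 4.3496 hr

Final: 4.3496 hr


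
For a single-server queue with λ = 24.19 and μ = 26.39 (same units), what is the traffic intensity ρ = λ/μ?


ρ = λ/μ = 24.19/26.39 = 0.9166

Final: 0.9166


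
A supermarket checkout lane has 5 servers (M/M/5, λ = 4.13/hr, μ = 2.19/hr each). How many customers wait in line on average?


a = λ/μ = 1.8858; ρ = a/5 = 0.3772
P₀ = 0.150875
Lq = P₀·a^c·ρ / (c!·(1−ρ)²) = 0.150875·23.85227·0.3772/(120·0.38792)
= 0.02916

Final: 0.02916


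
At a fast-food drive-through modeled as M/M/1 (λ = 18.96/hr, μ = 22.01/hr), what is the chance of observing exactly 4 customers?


ρ = 18.96/22.01 = 0.8614
P_n = (1−ρ)·ρ^n = (1 − 0.8614)·0.8614^4 = 0.1386·0.550647 = 0.076305

Final: 0.076305


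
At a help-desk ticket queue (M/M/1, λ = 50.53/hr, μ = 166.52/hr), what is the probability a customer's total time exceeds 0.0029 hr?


W ~ Exponential(μ−λ) for M/M/1.
μ − λ = 166.52 − 50.53 = 115.9900
P(W > t) = e^{−(μ−λ)t} = e^{−0.3364} = 0.714358

Final: 0.714358


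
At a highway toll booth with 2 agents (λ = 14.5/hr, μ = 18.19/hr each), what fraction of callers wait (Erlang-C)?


a = λ/μ = 0.7971; ρ = a/2 = 0.3986
P₀ = 0.430031 (from M/M/c formula)
C(c,a) = [a^c/(c!(1−ρ))]·P₀ = [0.63543/(2·0.6014)]·0.430031
= 0.52827·0.430031 = 0.227173

Final: 0.227173


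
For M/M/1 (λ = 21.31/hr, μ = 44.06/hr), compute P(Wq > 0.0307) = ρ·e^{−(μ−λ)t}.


ρ = 21.31/44.06 = 0.4837
P(Wq > t) = ρ·e^{−(μ−λ)t} = 0.4837·e^{−0.6984}
= 0.4837·0.497368 = 0.240556

Final: 0.240556


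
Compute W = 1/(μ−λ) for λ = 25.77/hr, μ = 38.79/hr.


W = 1/(μ−λ) = 1/(38.79 − 25.77) = 1/13.02 = 0.07680 hr

Final: 0.07680 hr


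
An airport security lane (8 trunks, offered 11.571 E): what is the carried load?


B(8,11.571) = 0.406072 (Erlang-B)
Carried load = a(1 − B) = 11.571·(1 − 0.406072) = 11.571·0.593928 = 6.8723 E

Final: 6.8723 Erlangs


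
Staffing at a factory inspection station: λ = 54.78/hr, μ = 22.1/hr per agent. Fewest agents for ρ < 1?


Stability requires cμ > λ ⇔ c > λ/μ.
λ/μ = 54.78/22.1 = 2.4787
Minimum integer c = ⌊2.4787⌋ + 1 = 3
Check: 3·22.1 = 66.30 > 54.78, while 2·22.1 = 44.20 ≤ 54.78

Final: 3 servers


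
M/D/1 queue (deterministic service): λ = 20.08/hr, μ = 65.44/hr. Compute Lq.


ρ = 20.08/65.44 = 0.3068
M/D/1: Lq = ρ²/(2(1−ρ)) = 0.09415/(2·0.6932) = 0.06792

Final: 0.06792


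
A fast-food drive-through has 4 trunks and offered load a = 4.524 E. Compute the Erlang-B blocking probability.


B(c,a) = (a^c/c!) / Σ_{k=0}^{c} a^k/k!
a^4/4! = 17.453364
Σ terms (k=0..4): 1.00000 + 4.52400 + 10.23329 + 15.43180 + 17.45336 = 48.642450
B = 17.453364/48.642450 = 0.358809

Final: 0.358809


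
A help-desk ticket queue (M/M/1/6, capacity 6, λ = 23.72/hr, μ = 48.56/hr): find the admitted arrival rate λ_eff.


ρ = 0.4885; P_K = (1−ρ)ρ^6/(1−ρ^7) = 0.006995
λ_eff = λ(1 − P_K) = 23.72·(1 − 0.006995) = 23.72·0.993005 = 23.5541 /hr

Final: 23.5541 /hr


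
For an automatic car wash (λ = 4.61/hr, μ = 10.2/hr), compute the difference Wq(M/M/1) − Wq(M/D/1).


ρ = 4.61/10.2 = 0.4520
Wq(M/M/1) = ρ/(μ−λ) = 0.4520/5.59 = 0.08085 hr
Wq(M/D/1) = ρ/(2(μ−λ)) = 0.04043 hr
Savings = 0.08085 − 0.04043 = 0.04043 hr

Final: 0.04043 hr


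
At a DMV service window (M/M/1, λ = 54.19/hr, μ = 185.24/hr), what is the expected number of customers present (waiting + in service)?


ρ = λ/μ = 54.19/185.24 = 0.2925
L = ρ/(1−ρ) = 0.2925/(1 − 0.2925) = 0.2925/0.7075 = 0.4135

Final: 0.4135


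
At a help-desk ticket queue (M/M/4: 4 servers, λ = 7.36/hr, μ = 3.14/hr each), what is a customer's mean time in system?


a = 2.3439; ρ = 0.5860; P₀ = 0.088690
Lq = P₀·a^c·ρ/(c!(1−ρ)²) = 0.38135
Wq = Lq/λ = 0.38135/7.36 = 0.05181 hr
W = Wq + 1/μ = 0.05181 + 0.31847 = 0.37028 hr

Final: 0.37028 hr


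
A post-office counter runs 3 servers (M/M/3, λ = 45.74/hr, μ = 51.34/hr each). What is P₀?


a = λ/μ = 45.74/51.34 = 0.8909; ρ = a/c = 0.2970
Σ_{k=0}^{2} a^k/k! (terms k=0..2) = 1.00000 + 0.89092 + 0.39687 = 2.28780
Tail: a^3/(3!(1−ρ)) = 0.70717/(6·0.7030) = 0.16765
P₀ = 1/(2.28780 + 0.16765) = 1/2.45544 = 0.407258

Final: 0.407258


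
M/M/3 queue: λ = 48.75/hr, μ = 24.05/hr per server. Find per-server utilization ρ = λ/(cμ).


ρ = λ/(cμ) = 48.75/(3·24.05) = 48.75/72.15 = 0.6757

Final: 0.6757


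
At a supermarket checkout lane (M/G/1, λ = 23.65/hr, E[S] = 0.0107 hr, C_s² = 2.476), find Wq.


ρ = λ·E[S] = 23.65·0.0107 = 0.2531
E[S²] = E[S]²(1+C_s²) = 0.0107²·(1+2.476) = 0.0003980
Wq = λ·E[S²]/(2(1−ρ)) = 23.65·0.0003980/(2·0.7469) = 0.006300 hr

Final: 0.006300 hr


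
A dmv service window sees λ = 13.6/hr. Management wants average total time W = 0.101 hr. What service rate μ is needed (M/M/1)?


W = 1/(μ−λ) ⇒ μ − λ = 1/W = 1/0.101 = 9.9010
μ = λ + 1/W = 13.6 + 9.9010 = 23.5010 per hr

Final: 23.5010 /hr


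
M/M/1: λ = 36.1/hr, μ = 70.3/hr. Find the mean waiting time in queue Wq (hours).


ρ = 36.1/70.3 = 0.5135
Wq = ρ/(μ−λ) = 0.5135/(70.3 − 36.1) = 0.5135/34.20 = 0.01502 hr

Final: 0.01502 hr


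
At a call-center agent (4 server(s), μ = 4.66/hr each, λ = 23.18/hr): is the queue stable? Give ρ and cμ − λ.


Total capacity cμ = 4·4.66 = 18.64/hr
ρ = λ/(cμ) = 23.18/18.64 = 1.2436
Stable ⇔ ρ < 1: NO
Spare capacity = cμ − λ = 18.64 − 23.18 = -4.54/hr

Final: ρ = 1.2436; unstable; margin = -4.54/hr


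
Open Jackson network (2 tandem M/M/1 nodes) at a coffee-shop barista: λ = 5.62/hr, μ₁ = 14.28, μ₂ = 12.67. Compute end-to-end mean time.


Each node sees arrival rate λ = 5.62/hr (tandem ⇒ throughput preserved).
W₁ = 1/(μ₁−λ) = 1/(14.28−5.62) = 0.11547 hr
W₂ = 1/(μ₂−λ) = 1/(12.67−5.62) = 0.14184 hr
W_total = W₁ + W₂ = 0.11547 + 0.14184 = 0.25732 hr

Final: 0.25732 hr


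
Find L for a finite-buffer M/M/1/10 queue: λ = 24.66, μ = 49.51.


ρ = 24.66/49.51 = 0.4981
L = ρ[1 − (K+1)ρ^K + Kρ^(K+1)] / [(1−ρ)(1−ρ^(K+1))]
Numerator: 0.4981·(1 − 11·0.0009397 + 10·0.0004681) = 0.495264
Denominator: (0.5019)·(0.999532) = 0.501684
L = 0.495264/0.501684 = 0.9872

Final: 0.9872


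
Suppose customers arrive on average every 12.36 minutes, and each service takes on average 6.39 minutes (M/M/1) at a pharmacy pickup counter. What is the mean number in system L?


λ = 60/12.36 = 4.8544 /hr
μ = 60/6.39 = 9.3897 /hr
ρ = λ/μ = 4.8544/9.3897 = 0.5170
L = ρ/(1−ρ) = 0.5170/0.4830 = 1.0704

Final: 1.0704


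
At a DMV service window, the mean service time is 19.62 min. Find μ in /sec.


μ = 1/(service time) in consistent units.
1 second = 0.0166667 min, so μ = 0.0166667/19.62 = 0.0008495 per second

Final: 0.0008495 /sec


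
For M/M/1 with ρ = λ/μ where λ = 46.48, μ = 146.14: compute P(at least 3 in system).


ρ = 46.48/146.14 = 0.3181
P(N ≥ n) = ρ^n = 0.3181^3 = 0.032173

Final: 0.032173


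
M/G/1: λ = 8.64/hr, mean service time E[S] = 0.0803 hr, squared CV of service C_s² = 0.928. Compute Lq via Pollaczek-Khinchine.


ρ = λ·E[S] = 8.64·0.0803 = 0.6938
Lq = ρ²(1+C_s²)/(2(1−ρ)) = 0.4813·(1+0.928)/(2·0.3062)
= 0.4813·1.9280/0.6124 = 1.51537

Final: 1.51537


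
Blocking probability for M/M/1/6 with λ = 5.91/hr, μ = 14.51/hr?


ρ = λ/μ = 5.91/14.51 = 0.4073
P_K = (1−ρ)ρ^K/(1−ρ^(K+1)) = (0.5927·0.004566)/(1 − 0.001860)
= 0.002706/0.998140 = 0.002711

Final: 0.002711


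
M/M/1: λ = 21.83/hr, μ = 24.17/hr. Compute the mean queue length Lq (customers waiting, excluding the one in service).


ρ = 21.83/24.17 = 0.9032
Lq = ρ²/(1−ρ) = 0.8157/0.09681 = 8.4259

Final: 8.4259


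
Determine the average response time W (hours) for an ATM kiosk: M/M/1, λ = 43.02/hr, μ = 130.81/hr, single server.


W = 1/(μ−λ) = 1/(130.81 − 43.02) = 1/87.79 = 0.01139 hr

Final: 0.01139 hr


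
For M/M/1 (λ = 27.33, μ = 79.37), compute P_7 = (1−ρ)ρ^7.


ρ = 27.33/79.37 = 0.3443
P_n = (1−ρ)·ρ^n = (1 − 0.3443)·0.3443^7 = 0.6557·0.0005740 = 0.0003763

Final: 0.0003763


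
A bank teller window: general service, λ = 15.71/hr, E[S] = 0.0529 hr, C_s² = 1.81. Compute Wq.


ρ = λ·E[S] = 15.71·0.0529 = 0.8311
E[S²] = E[S]²(1+C_s²) = 0.0529²·(1+1.81) = 0.007864
Wq = λ·E[S²]/(2(1−ρ)) = 15.71·0.007864/(2·0.1689) = 0.36562 hr

Final: 0.36562 hr


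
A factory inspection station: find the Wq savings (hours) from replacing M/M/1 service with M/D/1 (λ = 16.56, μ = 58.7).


ρ = 16.56/58.7 = 0.2821
Wq(M/M/1) = ρ/(μ−λ) = 0.2821/42.14 = 0.006695 hr
Wq(M/D/1) = ρ/(2(μ−λ)) = 0.003347 hr
Savings = 0.006695 − 0.003347 = 0.003347 hr

Final: 0.003347 hr


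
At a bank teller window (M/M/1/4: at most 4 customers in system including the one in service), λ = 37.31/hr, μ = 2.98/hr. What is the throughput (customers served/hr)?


ρ = 12.5201; P_K = (1−ρ)ρ^4/(1−ρ^5) = 0.920132
λ_eff = λ(1 − P_K) = 37.31·(1 − 0.920132) = 37.31·0.079868 = 2.9799 /hr

Final: 2.9799 /hr


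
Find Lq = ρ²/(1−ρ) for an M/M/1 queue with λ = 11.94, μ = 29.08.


ρ = 11.94/29.08 = 0.4106
Lq = ρ²/(1−ρ) = 0.1686/0.5894 = 0.2860

Final: 0.2860


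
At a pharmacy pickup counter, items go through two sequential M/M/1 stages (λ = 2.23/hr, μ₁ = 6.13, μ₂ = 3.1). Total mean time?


Each node sees arrival rate λ = 2.23/hr (tandem ⇒ throughput preserved).
W₁ = 1/(μ₁−λ) = 1/(6.13−2.23) = 0.25641 hr
W₂ = 1/(μ₂−λ) = 1/(3.1−2.23) = 1.14943 hr
W_total = W₁ + W₂ = 0.25641 + 1.14943 = 1.40584 hr

Final: 1.40584 hr


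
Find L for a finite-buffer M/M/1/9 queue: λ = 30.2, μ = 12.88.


ρ = 30.2/12.88 = 2.3447
L = ρ[1 − (K+1)ρ^K + Kρ^(K+1)] / [(1−ρ)(1−ρ^(K+1))]
Numerator: 2.3447·(1 − 10·2142.001247 + 9·5022.394229) = 55763.398661
Denominator: (-1.3447)·(-5021.394229) = 6752.371743
L = 55763.398661/6752.371743 = 8.2583

Final: 8.2583


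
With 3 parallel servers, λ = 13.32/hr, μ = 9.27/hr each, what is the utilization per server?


ρ = λ/(cμ) = 13.32/(3·9.27) = 13.32/27.81 = 0.4790

Final: 0.4790


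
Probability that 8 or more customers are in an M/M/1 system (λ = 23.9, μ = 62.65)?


ρ = 23.9/62.65 = 0.3815
P(N ≥ n) = ρ^n = 0.3815^8 = 0.0004486

Final: 0.0004486


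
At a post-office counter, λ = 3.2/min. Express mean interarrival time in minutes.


Mean interarrival time = 1/λ = 1/3.2 minute = 0.31250 minute
In minutes: 0.31250 × 1 = 0.3125 min

Final: 0.3125 min


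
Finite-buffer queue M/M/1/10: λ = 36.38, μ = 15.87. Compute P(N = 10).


ρ = λ/μ = 36.38/15.87 = 2.2924
P_K = (1−ρ)ρ^K/(1−ρ^(K+1)) = (-1.2924·4007.353733)/(1 − 9186.359723)
= -5179.005990/-9185.359723 = 0.563833

Final: 0.563833


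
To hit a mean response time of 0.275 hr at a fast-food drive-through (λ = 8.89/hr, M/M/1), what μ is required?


W = 1/(μ−λ) ⇒ μ − λ = 1/W = 1/0.275 = 3.6364
μ = λ + 1/W = 8.89 + 3.6364 = 12.5264 per hr

Final: 12.5264 /hr


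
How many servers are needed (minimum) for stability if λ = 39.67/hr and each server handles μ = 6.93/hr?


Stability requires cμ > λ ⇔ c > λ/μ.
λ/μ = 39.67/6.93 = 5.7244
Minimum integer c = ⌊5.7244⌋ + 1 = 6
Check: 6·6.93 = 41.58 > 39.67, while 5·6.93 = 34.65 ≤ 39.67

Final: 6 servers


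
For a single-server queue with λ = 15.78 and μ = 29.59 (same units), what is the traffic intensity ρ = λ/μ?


ρ = λ/μ = 15.78/29.59 = 0.5333

Final: 0.5333


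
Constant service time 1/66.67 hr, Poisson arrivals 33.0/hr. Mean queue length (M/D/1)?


ρ = 33.0/66.67 = 0.4950
M/D/1: Lq = ρ²/(2(1−ρ)) = 0.2450/(2·0.5050) = 0.24256

Final: 0.24256


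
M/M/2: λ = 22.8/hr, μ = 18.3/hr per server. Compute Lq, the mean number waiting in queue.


a = λ/μ = 1.2459; ρ = a/2 = 0.6230
P₀ = 0.232323
Lq = P₀·a^c·ρ / (c!·(1−ρ)²) = 0.232323·1.55227·0.6230/(2·0.14217)
= 0.79011

Final: 0.79011


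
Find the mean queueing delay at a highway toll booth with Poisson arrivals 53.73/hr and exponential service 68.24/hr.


ρ = 53.73/68.24 = 0.7874
Wq = ρ/(μ−λ) = 0.7874/(68.24 − 53.73) = 0.7874/14.51 = 0.05426 hr

Final: 0.05426 hr


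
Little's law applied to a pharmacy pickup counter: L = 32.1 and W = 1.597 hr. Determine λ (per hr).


λ = L/W = 32.1/1.597 = 20.1002 /hr

Final: 20.1002 /hr


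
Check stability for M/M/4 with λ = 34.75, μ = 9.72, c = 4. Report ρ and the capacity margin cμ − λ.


Total capacity cμ = 4·9.72 = 38.88/hr
ρ = λ/(cμ) = 34.75/38.88 = 0.8938
Stable ⇔ ρ < 1: YES
Spare capacity = cμ − λ = 38.88 − 34.75 = 4.13/hr

Final: ρ = 0.8938; stable; margin = 4.13/hr


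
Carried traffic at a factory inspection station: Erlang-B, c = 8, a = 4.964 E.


B(8,4.964) = 0.068366 (Erlang-B)
Carried load = a(1 − B) = 4.964·(1 − 0.068366) = 4.964·0.931634 = 4.6246 E

Final: 4.6246 Erlangs


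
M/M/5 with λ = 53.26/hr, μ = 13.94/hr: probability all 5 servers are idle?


a = λ/μ = 53.26/13.94 = 3.8207; ρ = a/c = 0.7641
Σ_{k=0}^{4} a^k/k! (terms k=0..4) = 1.00000 + 3.82066 + 7.29872 + 9.29531 + 8.87856 = 30.29325
Tail: a^5/(5!(1−ρ)) = 814.12659/(120·0.2359) = 28.76350
P₀ = 1/(30.29325 + 28.76350) = 1/59.05674 = 0.016933

Final: 0.016933


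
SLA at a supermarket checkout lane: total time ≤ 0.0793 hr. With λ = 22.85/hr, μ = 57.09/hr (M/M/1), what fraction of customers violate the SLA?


W ~ Exponential(μ−λ) for M/M/1.
μ − λ = 57.09 − 22.85 = 34.2400
P(W > t) = e^{−(μ−λ)t} = e^{−2.7152} = 0.066190

Final: 0.066190


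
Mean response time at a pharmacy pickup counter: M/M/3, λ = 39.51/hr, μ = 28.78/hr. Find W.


a = 1.3728; ρ = 0.4576; P₀ = 0.243298
Lq = P₀·a^c·ρ/(c!(1−ρ)²) = 0.16319
Wq = Lq/λ = 0.16319/39.51 = 0.004130 hr
W = Wq + 1/μ = 0.004130 + 0.03475 = 0.03888 hr

Final: 0.03888 hr


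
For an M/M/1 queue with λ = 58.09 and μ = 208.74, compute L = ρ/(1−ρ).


ρ = λ/μ = 58.09/208.74 = 0.2783
L = ρ/(1−ρ) = 0.2783/(1 − 0.2783) = 0.2783/0.7217 = 0.3856

Final: 0.3856


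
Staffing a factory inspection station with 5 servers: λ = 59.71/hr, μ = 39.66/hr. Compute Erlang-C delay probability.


a = λ/μ = 1.5055; ρ = a/5 = 0.3011
P₀ = 0.221535 (from M/M/c formula)
C(c,a) = [a^c/(c!(1−ρ))]·P₀ = [7.73520/(120·0.6989)]·0.221535
= 0.09223·0.221535 = 0.020433

Final: 0.020433


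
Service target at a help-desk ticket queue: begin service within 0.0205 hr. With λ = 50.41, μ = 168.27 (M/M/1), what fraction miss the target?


ρ = 50.41/168.27 = 0.2996
P(Wq > t) = ρ·e^{−(μ−λ)t} = 0.2996·e^{−2.4161}
= 0.2996·0.089266 = 0.026742

Final: 0.026742


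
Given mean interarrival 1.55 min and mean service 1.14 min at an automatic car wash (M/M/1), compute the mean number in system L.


λ = 60/1.55 = 38.7097 /hr
μ = 60/1.14 = 52.6316 /hr
ρ = λ/μ = 38.7097/52.6316 = 0.7355
L = ρ/(1−ρ) = 0.7355/0.2645 = 2.7805

Final: 2.7805


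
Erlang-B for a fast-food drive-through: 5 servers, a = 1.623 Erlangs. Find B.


B(c,a) = (a^c/c!) / Σ_{k=0}^{c} a^k/k!
a^5/5! = 0.093845
Σ terms (k=0..5): 1.00000 + 1.62300 + 1.31706 + 0.71253 + 0.28911 + 0.09385 = 5.035551
B = 0.093845/5.035551 = 0.018636

Final: 0.018636


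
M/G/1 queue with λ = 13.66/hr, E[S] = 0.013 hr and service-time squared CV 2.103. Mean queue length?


ρ = λ·E[S] = 13.66·0.013 = 0.1776
Lq = ρ²(1+C_s²)/(2(1−ρ)) = 0.03153·(1+2.103)/(2·0.8224)
= 0.03153·3.1030/1.6448 = 0.05949

Final: 0.05949


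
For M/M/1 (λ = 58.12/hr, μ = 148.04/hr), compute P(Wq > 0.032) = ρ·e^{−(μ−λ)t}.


ρ = 58.12/148.04 = 0.3926
P(Wq > t) = ρ·e^{−(μ−λ)t} = 0.3926·e^{−2.8774}
= 0.3926·0.056279 = 0.022095

Final: 0.022095


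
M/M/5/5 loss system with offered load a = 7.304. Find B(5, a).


B(c,a) = (a^c/c!) / Σ_{k=0}^{c} a^k/k!
a^5/5! = 173.229789
Σ terms (k=0..5): 1.00000 + 7.30400 + 26.67421 + 64.94281 + 118.58556 + 173.22979 = 391.736364
B = 173.229789/391.736364 = 0.442210

Final: 0.442210


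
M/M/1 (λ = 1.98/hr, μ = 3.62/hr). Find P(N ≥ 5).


ρ = 1.98/3.62 = 0.5470
P(N ≥ n) = ρ^n = 0.5470^5 = 0.048953

Final: 0.048953


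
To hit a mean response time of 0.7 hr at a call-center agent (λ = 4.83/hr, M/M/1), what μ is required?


W = 1/(μ−λ) ⇒ μ − λ = 1/W = 1/0.7 = 1.4286
μ = λ + 1/W = 4.83 + 1.4286 = 6.2586 per hr

Final: 6.2586 /hr


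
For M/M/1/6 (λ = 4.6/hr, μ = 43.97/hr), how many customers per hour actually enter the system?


ρ = 0.1046; P_K = (1−ρ)ρ^6/(1−ρ^7) = 0.000001174
λ_eff = λ(1 − P_K) = 4.6·(1 − 0.000001174) = 4.6·0.999999 = 4.6000 /hr

Final: 4.6000 /hr


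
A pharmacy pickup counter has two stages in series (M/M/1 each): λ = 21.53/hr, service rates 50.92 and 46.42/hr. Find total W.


Each node sees arrival rate λ = 21.53/hr (tandem ⇒ throughput preserved).
W₁ = 1/(μ₁−λ) = 1/(50.92−21.53) = 0.03403 hr
W₂ = 1/(μ₂−λ) = 1/(46.42−21.53) = 0.04018 hr
W_total = W₁ + W₂ = 0.03403 + 0.04018 = 0.07420 hr

Final: 0.07420 hr


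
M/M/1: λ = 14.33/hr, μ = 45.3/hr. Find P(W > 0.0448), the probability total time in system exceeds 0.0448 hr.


W ~ Exponential(μ−λ) for M/M/1.
μ − λ = 45.3 − 14.33 = 30.9700
P(W > t) = e^{−(μ−λ)t} = e^{−1.3875} = 0.249710

Final: 0.249710


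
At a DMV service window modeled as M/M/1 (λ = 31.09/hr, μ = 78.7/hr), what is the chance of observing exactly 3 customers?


ρ = 31.09/78.7 = 0.3950
P_n = (1−ρ)·ρ^n = (1 − 0.3950)·0.3950^3 = 0.6050·0.061651 = 0.037296

Final: 0.037296


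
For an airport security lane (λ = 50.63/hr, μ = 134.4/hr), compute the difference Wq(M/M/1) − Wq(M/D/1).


ρ = 50.63/134.4 = 0.3767
Wq(M/M/1) = ρ/(μ−λ) = 0.3767/83.77 = 0.004497 hr
Wq(M/D/1) = ρ/(2(μ−λ)) = 0.002248 hr
Savings = 0.004497 − 0.002248 = 0.002248 hr

Final: 0.002248 hr


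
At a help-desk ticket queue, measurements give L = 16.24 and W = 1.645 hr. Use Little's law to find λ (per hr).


λ = L/W = 16.24/1.645 = 9.8723 /hr

Final: 9.8723 /hr


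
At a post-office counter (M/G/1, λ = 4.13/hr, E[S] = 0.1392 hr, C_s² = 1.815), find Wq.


ρ = λ·E[S] = 4.13·0.1392 = 0.5749
E[S²] = E[S]²(1+C_s²) = 0.1392²·(1+1.815) = 0.054545
Wq = λ·E[S²]/(2(1−ρ)) = 4.13·0.054545/(2·0.4251) = 0.26496 hr

Final: 0.26496 hr


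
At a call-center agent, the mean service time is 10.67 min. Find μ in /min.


μ = 1/(service time) in consistent units.
1 minute = 1 min, so μ = 1/10.67 = 0.09372 per minute

Final: 0.09372 /min


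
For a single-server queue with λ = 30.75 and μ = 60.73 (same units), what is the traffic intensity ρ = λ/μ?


ρ = λ/μ = 30.75/60.73 = 0.5063

Final: 0.5063


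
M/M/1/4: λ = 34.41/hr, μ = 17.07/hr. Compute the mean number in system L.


ρ = 34.41/17.07 = 2.0158
L = ρ[1 − (K+1)ρ^K + Kρ^(K+1)] / [(1−ρ)(1−ρ^(K+1))]
Numerator: 2.0158·(1 − 5·16.512187 + 4·33.285552) = 103.978412
Denominator: (-1.0158)·(-32.285552) = 32.796219
L = 103.978412/32.796219 = 3.1704

Final: 3.1704


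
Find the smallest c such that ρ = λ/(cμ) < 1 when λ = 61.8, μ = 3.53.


Stability requires cμ > λ ⇔ c > λ/μ.
λ/μ = 61.8/3.53 = 17.5071
Minimum integer c = ⌊17.5071⌋ + 1 = 18
Check: 18·3.53 = 63.54 > 61.8, while 17·3.53 = 60.01 ≤ 61.8

Final: 18 servers


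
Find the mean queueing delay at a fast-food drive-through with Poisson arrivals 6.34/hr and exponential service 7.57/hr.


ρ = 6.34/7.57 = 0.8375
Wq = ρ/(μ−λ) = 0.8375/(7.57 − 6.34) = 0.8375/1.23 = 0.6809 hr

Final: 0.6809 hr


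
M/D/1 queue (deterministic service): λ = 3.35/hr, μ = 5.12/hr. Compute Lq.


ρ = 3.35/5.12 = 0.6543
M/D/1: Lq = ρ²/(2(1−ρ)) = 0.4281/(2·0.3457) = 0.61918

Final: 0.61918


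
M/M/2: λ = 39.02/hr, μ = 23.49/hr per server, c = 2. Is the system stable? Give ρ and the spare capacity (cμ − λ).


Total capacity cμ = 2·23.49 = 46.98/hr
ρ = λ/(cμ) = 39.02/46.98 = 0.8306
Stable ⇔ ρ < 1: YES
Spare capacity = cμ − λ = 46.98 − 39.02 = 7.96/hr

Final: ρ = 0.8306; stable; margin = 7.96/hr


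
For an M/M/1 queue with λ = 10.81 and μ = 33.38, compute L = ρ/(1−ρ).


ρ = λ/μ = 10.81/33.38 = 0.3238
L = ρ/(1−ρ) = 0.3238/(1 − 0.3238) = 0.3238/0.6762 = 0.4790

Final: 0.4790


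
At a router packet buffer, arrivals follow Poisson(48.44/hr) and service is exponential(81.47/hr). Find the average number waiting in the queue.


ρ = 48.44/81.47 = 0.5946
Lq = ρ²/(1−ρ) = 0.3535/0.4054 = 0.8720

Final: 0.8720


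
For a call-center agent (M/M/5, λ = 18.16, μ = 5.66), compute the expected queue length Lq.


a = λ/μ = 3.2085; ρ = a/5 = 0.6417
P₀ = 0.036786
Lq = P₀·a^c·ρ / (c!·(1−ρ)²) = 0.036786·340.01421·0.6417/(120·0.12838)
= 0.52099

Final: 0.52099


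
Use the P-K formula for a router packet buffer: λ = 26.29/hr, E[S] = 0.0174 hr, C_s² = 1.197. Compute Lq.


ρ = λ·E[S] = 26.29·0.0174 = 0.4574
Lq = ρ²(1+C_s²)/(2(1−ρ)) = 0.2093·(1+1.197)/(2·0.5426)
= 0.2093·2.1970/1.0851 = 0.42368

Final: 0.42368


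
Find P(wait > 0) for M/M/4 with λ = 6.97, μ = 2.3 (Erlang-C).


a = λ/μ = 3.0304; ρ = a/4 = 0.7576
P₀ = 0.036026 (from M/M/c formula)
C(c,a) = [a^c/(c!(1−ρ))]·P₀ = [84.33731/(24·0.2424)]·0.036026
= 14.49745·0.036026 = 0.522280

Final: 0.522280


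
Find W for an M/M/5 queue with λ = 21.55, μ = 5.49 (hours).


a = 3.9253; ρ = 0.7851; P₀ = 0.014549
Lq = P₀·a^c·ρ/(c!(1−ρ)²) = 1.92005
Wq = Lq/λ = 1.92005/21.55 = 0.08910 hr
W = Wq + 1/μ = 0.08910 + 0.18215 = 0.27125 hr

Final: 0.27125 hr


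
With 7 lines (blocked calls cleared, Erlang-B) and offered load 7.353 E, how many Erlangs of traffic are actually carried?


B(7,7.353) = 0.270426 (Erlang-B)
Carried load = a(1 − B) = 7.353·(1 − 0.270426) = 7.353·0.729574 = 5.3646 E

Final: 5.3646 Erlangs


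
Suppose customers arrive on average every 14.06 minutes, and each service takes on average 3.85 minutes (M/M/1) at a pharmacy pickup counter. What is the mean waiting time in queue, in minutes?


λ = 60/14.06 = 4.2674 /hr
μ = 60/3.85 = 15.5844 /hr
ρ = λ/μ = 4.2674/15.5844 = 0.2738
Wq = ρ/(μ−λ) = 0.2738/(15.5844−4.2674) = 0.02420 hr
In minutes: 0.02420·60 = 1.452 min

Final: 1.452 min


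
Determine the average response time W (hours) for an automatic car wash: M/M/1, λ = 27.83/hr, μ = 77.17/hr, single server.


W = 1/(μ−λ) = 1/(77.17 − 27.83) = 1/49.34 = 0.02027 hr

Final: 0.02027 hr


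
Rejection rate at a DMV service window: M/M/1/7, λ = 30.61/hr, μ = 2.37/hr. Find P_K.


ρ = λ/μ = 30.61/2.37 = 12.9156
P_K = (1−ρ)ρ^K/(1−ρ^(K+1)) = (-11.9156·59952166.945951)/(1 − 774318915.702764)
= -714366748.756813/-774318914.702764 = 0.922574

Final: 0.922574


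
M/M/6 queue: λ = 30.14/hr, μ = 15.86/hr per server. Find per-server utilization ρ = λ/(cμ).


ρ = λ/(cμ) = 30.14/(6·15.86) = 30.14/95.16 = 0.3167

Final: 0.3167


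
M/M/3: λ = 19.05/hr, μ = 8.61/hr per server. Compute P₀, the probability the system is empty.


a = λ/μ = 19.05/8.61 = 2.2125; ρ = a/c = 0.7375
Σ_{k=0}^{2} a^k/k! (terms k=0..2) = 1.00000 + 2.21254 + 2.44767 = 5.66022
Tail: a^3/(3!(1−ρ)) = 10.83117/(6·0.2625) = 6.87732
P₀ = 1/(5.66022 + 6.87732) = 1/12.53753 = 0.079761

Final: 0.079761


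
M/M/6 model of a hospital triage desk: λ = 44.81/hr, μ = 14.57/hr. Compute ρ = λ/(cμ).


ρ = λ/(cμ) = 44.81/(6·14.57) = 44.81/87.42 = 0.5126

Final: 0.5126


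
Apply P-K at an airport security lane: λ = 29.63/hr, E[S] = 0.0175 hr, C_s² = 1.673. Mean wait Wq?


ρ = λ·E[S] = 29.63·0.0175 = 0.5185
E[S²] = E[S]²(1+C_s²) = 0.0175²·(1+1.673) = 0.0008186
Wq = λ·E[S²]/(2(1−ρ)) = 29.63·0.0008186/(2·0.4815) = 0.02519 hr

Final: 0.02519 hr


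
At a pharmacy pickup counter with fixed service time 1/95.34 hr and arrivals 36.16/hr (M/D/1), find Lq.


ρ = 36.16/95.34 = 0.3793
M/D/1: Lq = ρ²/(2(1−ρ)) = 0.1438/(2·0.6207) = 0.11587

Final: 0.11587


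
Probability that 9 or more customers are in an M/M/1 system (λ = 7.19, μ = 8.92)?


ρ = 7.19/8.92 = 0.8061
P(N ≥ n) = ρ^n = 0.8061^9 = 0.143640

Final: 0.143640


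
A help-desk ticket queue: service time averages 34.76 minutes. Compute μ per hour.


μ = 1/(service time) in consistent units.
1 hour = 60 min, so μ = 60/34.76 = 1.7261 per hour

Final: 1.7261 /hr


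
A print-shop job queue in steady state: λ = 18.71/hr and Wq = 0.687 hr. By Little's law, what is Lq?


Lq = λWq = 18.71·0.687 = 12.8538

Final: 12.8538


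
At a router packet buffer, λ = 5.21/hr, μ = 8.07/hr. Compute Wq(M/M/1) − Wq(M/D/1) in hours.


ρ = 5.21/8.07 = 0.6456
Wq(M/M/1) = ρ/(μ−λ) = 0.6456/2.86 = 0.22573 hr
Wq(M/D/1) = ρ/(2(μ−λ)) = 0.11287 hr
Savings = 0.22573 − 0.11287 = 0.11287 hr

Final: 0.11287 hr


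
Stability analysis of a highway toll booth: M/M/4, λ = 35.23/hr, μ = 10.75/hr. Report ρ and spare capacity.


Total capacity cμ = 4·10.75 = 43.00/hr
ρ = λ/(cμ) = 35.23/43.00 = 0.8193
Stable ⇔ ρ < 1: YES
Spare capacity = cμ − λ = 43.00 − 35.23 = 7.77/hr

Final: ρ = 0.8193; stable; margin = 7.77/hr


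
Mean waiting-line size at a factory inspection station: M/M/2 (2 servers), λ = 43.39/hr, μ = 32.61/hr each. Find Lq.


a = λ/μ = 1.3306; ρ = a/2 = 0.6653
P₀ = 0.200994
Lq = P₀·a^c·ρ / (c!·(1−ρ)²) = 0.200994·1.77043·0.6653/(2·0.11203)
= 1.05656

Final: 1.05656


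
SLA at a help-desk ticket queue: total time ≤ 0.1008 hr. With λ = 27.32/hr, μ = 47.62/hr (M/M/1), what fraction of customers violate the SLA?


W ~ Exponential(μ−λ) for M/M/1.
μ − λ = 47.62 − 27.32 = 20.3000
P(W > t) = e^{−(μ−λ)t} = e^{−2.0462} = 0.129220

Final: 0.129220


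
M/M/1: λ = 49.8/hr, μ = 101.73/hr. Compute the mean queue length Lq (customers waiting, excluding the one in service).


ρ = 49.8/101.73 = 0.4895
Lq = ρ²/(1−ρ) = 0.2396/0.5105 = 0.4695

Final: 0.4695


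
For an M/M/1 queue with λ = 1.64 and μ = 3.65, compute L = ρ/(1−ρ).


ρ = λ/μ = 1.64/3.65 = 0.4493
L = ρ/(1−ρ) = 0.4493/(1 − 0.4493) = 0.4493/0.5507 = 0.8159

Final: 0.8159


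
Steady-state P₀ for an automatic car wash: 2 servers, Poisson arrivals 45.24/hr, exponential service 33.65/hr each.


a = λ/μ = 45.24/33.65 = 1.3444; ρ = a/c = 0.6722
Σ_{k=0}^{1} a^k/k! (terms k=0..1) = 1.00000 + 1.34443 = 2.34443
Tail: a^2/(2!(1−ρ)) = 1.80749/(2·0.3278) = 2.75711
P₀ = 1/(2.34443 + 2.75711) = 1/5.10154 = 0.196019

Final: 0.196019


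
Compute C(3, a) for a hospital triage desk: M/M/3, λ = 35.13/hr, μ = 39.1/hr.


a = λ/μ = 0.8985; ρ = a/3 = 0.2995
P₀ = 0.404098 (from M/M/c formula)
C(c,a) = [a^c/(c!(1−ρ))]·P₀ = [0.72528/(6·0.7005)]·0.404098
= 0.17256·0.404098 = 0.069731

Final: 0.069731
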